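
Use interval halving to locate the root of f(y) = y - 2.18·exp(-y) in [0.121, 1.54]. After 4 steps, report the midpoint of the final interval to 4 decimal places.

f(0.121000) = -1.810554, f(1.540000) = 1.072649 (opposite signs)
step 1: m = 0.830500, f(m) = -0.119612 < 0 → root in [0.830500, 1.540000]
step 2: m = 1.185250, f(m) = 0.518890 > 0 → root in [0.830500, 1.185250]
step 3: m = 1.007875, f(m) = 0.212189 > 0 → root in [0.830500, 1.007875]
step 4: m = 0.919187, f(m) = 0.049710 > 0 → root in [0.830500, 0.919187]
Midpoint of [0.830500, 0.919187] = 0.874844

0.8748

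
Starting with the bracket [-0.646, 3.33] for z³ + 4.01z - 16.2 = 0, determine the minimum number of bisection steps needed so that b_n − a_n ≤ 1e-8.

Initial width b − a = 3.33 − -0.646 = 3.976000.
After n steps the width is (b−a)/2^n; need (b−a)/2^n ≤ 1e-8.
So n ≥ log₂(3.976000/1e-8) = log₂(397600000.0000) ≈ 28.5667.
Hence n = 29.

29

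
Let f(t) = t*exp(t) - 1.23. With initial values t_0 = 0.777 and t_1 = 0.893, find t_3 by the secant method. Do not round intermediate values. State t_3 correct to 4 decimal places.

0.6494

Secant update: t_(k+1) = t_k − f(t_k)·(t_k − t_(k-1))/(f(t_k) − f(t_(k-1))).
f(t_0) = 0.459927, f(t_1) = 0.951104
t_2 = 0.893000 - (0.951104)·(0.893000 - 0.777000)/(0.951104 - (0.459927)) = 0.668380; f(t_2) = 0.074060
t_3 = 0.668380 - (0.074060)·(0.668380 - 0.893000)/(0.074060 - (0.951104)) = 0.649413; f(t_3) = 0.013247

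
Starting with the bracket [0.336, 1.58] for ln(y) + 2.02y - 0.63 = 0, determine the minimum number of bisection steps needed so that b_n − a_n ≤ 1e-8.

27

Initial width b − a = 1.58 − 0.336 = 1.244000.
After n steps the width is (b−a)/2^n; need (b−a)/2^n ≤ 1e-8.
So n ≥ log₂(1.244000/1e-8) = log₂(124400000.0000) ≈ 26.8904.
Hence n = 27.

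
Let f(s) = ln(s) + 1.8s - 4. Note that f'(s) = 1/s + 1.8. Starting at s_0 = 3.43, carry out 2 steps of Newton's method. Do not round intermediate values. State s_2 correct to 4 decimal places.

s_0 = 3.430000: f = 3.406560, f' = 2.091545 → s_1 = 3.430000 - (3.406560)/(2.091545) = 1.801271
s_1 = 1.801271: f = -0.169220, f' = 2.355164 → s_2 = 1.801271 - (-0.169220)/(2.355164) = 1.873121

1.8731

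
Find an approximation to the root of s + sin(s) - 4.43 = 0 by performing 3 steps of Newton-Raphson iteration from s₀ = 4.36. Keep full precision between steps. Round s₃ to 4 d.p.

5.2764

Newton update: s ← s − f(s)/f'(s).
f'(s) = 1 + cos(s)
s_0 = 4.360000: f = -1.008551, f' = 0.654859 → s_1 = 4.360000 - (-1.008551)/(0.654859) = 5.900104
s_1 = 5.900104: f = 1.096323, f' = 1.927517 → s_2 = 5.900104 - (1.096323)/(1.927517) = 5.331329
s_2 = 5.331329: f = 0.086835, f' = 1.580172 → s_3 = 5.331329 - (0.086835)/(1.580172) = 5.276376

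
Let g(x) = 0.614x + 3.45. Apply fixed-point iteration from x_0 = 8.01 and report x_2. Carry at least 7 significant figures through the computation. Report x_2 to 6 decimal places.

8.588038

x_1 = g(8.010000) = 8.368140
x_2 = g(8.368140) = 8.588038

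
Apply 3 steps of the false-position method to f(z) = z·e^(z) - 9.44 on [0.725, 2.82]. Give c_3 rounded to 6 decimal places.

f(0.725000) = -7.943070, f(2.820000) = 37.870719
step 1: c = 1.088225, f(c) = -6.209058 < 0 → new bracket [1.088225, 2.820000]
step 2: c = 1.332162, f(c) = -4.392132 < 0 → new bracket [1.332162, 2.820000]
step 3: c = 1.486785, f(c) = -2.864171 < 0 → new bracket [1.486785, 2.820000]

1.486785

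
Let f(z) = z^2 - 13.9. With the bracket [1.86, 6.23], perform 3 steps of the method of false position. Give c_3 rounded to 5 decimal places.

3.68895

f(1.860000) = -10.440400, f(6.230000) = 24.912900
step 1: c = 3.150532, f(c) = -3.974151 < 0 → new bracket [3.150532, 6.230000]
step 2: c = 3.574191, f(c) = -1.125159 < 0 → new bracket [3.574191, 6.230000]
step 3: c = 3.688954, f(c) = -0.291618 < 0 → new bracket [3.688954, 6.230000]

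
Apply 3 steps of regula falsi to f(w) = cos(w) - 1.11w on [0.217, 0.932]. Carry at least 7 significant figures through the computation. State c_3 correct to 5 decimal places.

0.69300

f(0.217000) = 0.735678, f(0.932000) = -0.438290
step 1: c = 0.665061, f(c) = 0.048661 > 0 → new bracket [0.665061, 0.932000]
step 2: c = 0.691736, f(c) = 0.002312 > 0 → new bracket [0.691736, 0.932000]
step 3: c = 0.692997, f(c) = 0.000108 > 0 → new bracket [0.692997, 0.932000]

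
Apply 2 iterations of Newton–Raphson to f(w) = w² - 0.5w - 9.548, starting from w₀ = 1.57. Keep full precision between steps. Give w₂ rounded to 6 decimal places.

Newton update: w ← w − f(w)/f'(w).
f'(w) = 2w - 0.5
w_0 = 1.570000: f = -7.868100, f' = 2.640000 → w_1 = 1.570000 - (-7.868100)/(2.640000) = 4.550341
w_1 = 4.550341: f = 8.882432, f' = 8.600682 → w_2 = 4.550341 - (8.882432)/(8.600682) = 3.517582

3.517582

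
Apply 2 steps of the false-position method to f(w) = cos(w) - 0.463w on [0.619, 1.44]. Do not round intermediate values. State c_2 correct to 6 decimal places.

False-position update: c = (a·f(b) − b·f(a))/(f(b) − f(a)); replace the endpoint whose sign matches f(c).
f(0.619000) = 0.527862, f(1.440000) = -0.536296
step 1: c = 1.026246, f(c) = 0.042881 > 0 → new bracket [1.026246, 1.440000]
step 2: c = 1.056880, f(c) = 0.002256 > 0 → new bracket [1.056880, 1.440000]

1.056880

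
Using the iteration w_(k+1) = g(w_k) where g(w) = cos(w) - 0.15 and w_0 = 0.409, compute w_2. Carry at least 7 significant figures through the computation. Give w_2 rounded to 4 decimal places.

w_1 = g(0.409000) = 0.767519
w_2 = g(0.767519) = 0.569636

0.5696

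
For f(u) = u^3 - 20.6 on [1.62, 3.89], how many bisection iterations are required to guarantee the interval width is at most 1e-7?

25

Initial width b − a = 3.89 − 1.62 = 2.270000.
After n steps the width is (b−a)/2^n; need (b−a)/2^n ≤ 1e-7.
So n ≥ log₂(2.270000/1e-7) = log₂(22700000.0000) ≈ 24.4362.
Hence n = 25.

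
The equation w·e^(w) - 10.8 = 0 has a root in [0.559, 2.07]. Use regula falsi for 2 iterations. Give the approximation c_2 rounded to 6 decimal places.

False-position update: c = (a·f(b) − b·f(a))/(f(b) − f(a)); replace the endpoint whose sign matches f(c).
f(0.559000) = -9.822352, f(2.070000) = 5.604384
step 1: c = 1.521068, f(c) = -3.837899 < 0 → new bracket [1.521068, 2.070000]
step 2: c = 1.744186, f(c) = -0.821082 < 0 → new bracket [1.744186, 2.070000]

1.744186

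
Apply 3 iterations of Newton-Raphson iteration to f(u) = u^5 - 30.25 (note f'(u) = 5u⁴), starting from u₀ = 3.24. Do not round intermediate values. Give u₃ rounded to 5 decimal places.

2.03259

Newton update: u ← u − f(u)/f'(u).
u_0 = 3.240000: f = 326.796723, f' = 550.998029 → u_1 = 3.240000 - (326.796723)/(550.998029) = 2.646900
u_1 = 2.646900: f = 99.673580, f' = 245.425898 → u_2 = 2.646900 - (99.673580)/(245.425898) = 2.240775
u_2 = 2.240775: f = 26.242614, f' = 126.055947 → u_3 = 2.240775 - (26.242614)/(126.055947) = 2.032593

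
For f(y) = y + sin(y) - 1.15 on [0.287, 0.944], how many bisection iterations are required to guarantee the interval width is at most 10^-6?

20

Initial width b − a = 0.944 − 0.287 = 0.657000.
After n steps the width is (b−a)/2^n; need (b−a)/2^n ≤ 10^-6.
So n ≥ log₂(0.657000/10^-6) = log₂(657000.0000) ≈ 19.3255.
Hence n = 20.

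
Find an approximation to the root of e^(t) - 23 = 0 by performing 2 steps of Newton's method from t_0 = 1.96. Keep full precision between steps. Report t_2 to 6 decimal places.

f'(t) = e^(t)
t_0 = 1.960000: f = -15.900673, f' = 7.099327 → t_1 = 1.960000 - (-15.900673)/(7.099327) = 4.199744
t_1 = 4.199744: f = 43.669240, f' = 66.669240 → t_2 = 4.199744 - (43.669240)/(66.669240) = 3.544730

3.544730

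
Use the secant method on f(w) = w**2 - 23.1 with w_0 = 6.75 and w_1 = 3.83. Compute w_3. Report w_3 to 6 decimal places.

4.826950

Secant update: w_(k+1) = w_k − f(w_k)·(w_k − w_(k-1))/(f(w_k) − f(w_(k-1))).
f(w_0) = 22.462500, f(w_1) = -8.431100
w_2 = 3.830000 - (-8.431100)·(3.830000 - 6.750000)/(-8.431100 - (22.462500)) = 4.626890; f(w_2) = -1.691886
w_3 = 4.626890 - (-1.691886)·(4.626890 - 3.830000)/(-1.691886 - (-8.431100)) = 4.826950; f(w_3) = 0.199450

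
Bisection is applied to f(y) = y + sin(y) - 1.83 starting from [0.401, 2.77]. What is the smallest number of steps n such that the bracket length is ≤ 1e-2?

Initial width b − a = 2.77 − 0.401 = 2.369000.
After n steps the width is (b−a)/2^n; need (b−a)/2^n ≤ 1e-2.
So n ≥ log₂(2.369000/1e-2) = log₂(236.9000) ≈ 7.8881.
Hence n = 8.

8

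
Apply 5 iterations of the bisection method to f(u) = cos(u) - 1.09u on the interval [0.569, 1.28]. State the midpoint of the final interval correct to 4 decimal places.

f(0.569000) = 0.222230, f(1.280000) = -1.108485 (opposite signs)
step 1: m = 0.924500, f(m) = -0.405471 < 0 → root in [0.569000, 0.924500]
step 2: m = 0.746750, f(m) = -0.080057 < 0 → root in [0.569000, 0.746750]
step 3: m = 0.657875, f(m) = 0.074210 > 0 → root in [0.657875, 0.746750]
step 4: m = 0.702313, f(m) = -0.002170 < 0 → root in [0.657875, 0.702313]
step 5: m = 0.680094, f(m) = 0.036212 > 0 → root in [0.680094, 0.702313]
Midpoint of [0.680094, 0.702313] = 0.691203

0.6912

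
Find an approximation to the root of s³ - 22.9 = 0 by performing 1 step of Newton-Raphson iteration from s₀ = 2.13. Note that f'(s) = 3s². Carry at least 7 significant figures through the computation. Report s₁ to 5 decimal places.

3.10250

s_0 = 2.130000: f = -13.236403, f' = 13.610700 → s_1 = 2.130000 - (-13.236403)/(13.610700) = 3.102500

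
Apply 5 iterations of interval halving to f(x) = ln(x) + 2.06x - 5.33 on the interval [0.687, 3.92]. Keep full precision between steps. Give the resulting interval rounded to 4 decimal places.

f(0.687000) = -4.290201, f(3.920000) = 4.111292 (opposite signs)
step 1: m = 2.303500, f(m) = 0.249640 > 0 → root in [0.687000, 2.303500]
step 2: m = 1.495250, f(m) = -1.847492 < 0 → root in [1.495250, 2.303500]
step 3: m = 1.899375, f(m) = -0.775763 < 0 → root in [1.899375, 2.303500]
step 4: m = 2.101438, f(m) = -0.258417 < 0 → root in [2.101438, 2.303500]
step 5: m = 2.202469, f(m) = -0.003335 < 0 → root in [2.202469, 2.303500]

[2.2025, 2.3035]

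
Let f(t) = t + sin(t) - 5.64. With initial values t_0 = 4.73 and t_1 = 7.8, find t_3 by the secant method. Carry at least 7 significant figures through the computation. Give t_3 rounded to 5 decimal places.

5.96760

f(t_0) = -1.909845, f(t_1) = 3.158543
t_2 = 7.800000 - (3.158543)·(7.800000 - 4.730000)/(3.158543 - (-1.909845)) = 5.886822; f(t_2) = -0.139244
t_3 = 5.886822 - (-0.139244)·(5.886822 - 7.800000)/(-0.139244 - (3.158543)) = 5.967603; f(t_3) = 0.017233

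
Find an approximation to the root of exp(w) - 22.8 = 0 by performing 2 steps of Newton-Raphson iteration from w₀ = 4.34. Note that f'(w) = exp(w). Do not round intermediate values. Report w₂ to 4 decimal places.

3.2374

Newton update: w ← w − f(w)/f'(w).
w_0 = 4.340000: f = 53.907539, f' = 76.707539 → w_1 = 4.340000 - (53.907539)/(76.707539) = 3.637233
w_1 = 3.637233: f = 15.186576, f' = 37.986576 → w_2 = 3.637233 - (15.186576)/(37.986576) = 3.237445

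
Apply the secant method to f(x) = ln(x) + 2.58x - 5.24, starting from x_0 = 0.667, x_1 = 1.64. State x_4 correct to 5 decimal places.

1.80262

Secant update: x_(k+1) = x_k − f(x_k)·(x_k − x_(k-1))/(f(x_k) − f(x_(k-1))).
f(x_0) = -3.924105, f(x_1) = -0.514104
x_2 = 1.640000 - (-0.514104)·(1.640000 - 0.667000)/(-0.514104 - (-3.924105)) = 1.786693; f(x_2) = -0.049966
x_3 = 1.786693 - (-0.049966)·(1.786693 - 1.640000)/(-0.049966 - (-0.514104)) = 1.802485; f(x_3) = -0.000423
x_4 = 1.802485 - (-0.000423)·(1.802485 - 1.786693)/(-0.000423 - (-0.049966)) = 1.802620; f(x_4) = -0.000000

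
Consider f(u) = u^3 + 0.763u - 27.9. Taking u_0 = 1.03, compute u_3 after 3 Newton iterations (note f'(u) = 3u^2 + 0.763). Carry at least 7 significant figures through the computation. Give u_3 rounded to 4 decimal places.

3.7862

u_0 = 1.030000: f = -26.021383, f' = 3.945700 → u_1 = 1.030000 - (-26.021383)/(3.945700) = 7.624871
u_1 = 7.624871: f = 421.217564, f' = 175.178979 → u_2 = 7.624871 - (421.217564)/(175.178979) = 5.220373
u_2 = 5.220373: f = 118.350268, f' = 82.519876 → u_3 = 5.220373 - (118.350268)/(82.519876) = 3.786170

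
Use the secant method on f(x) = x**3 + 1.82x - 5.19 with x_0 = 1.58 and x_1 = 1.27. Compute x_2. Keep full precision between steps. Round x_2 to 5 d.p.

Secant update: x_(k+1) = x_k − f(x_k)·(x_k − x_(k-1))/(f(x_k) − f(x_(k-1))).
f(x_0) = 1.629912, f(x_1) = -0.830217
x_2 = 1.270000 - (-0.830217)·(1.270000 - 1.580000)/(-0.830217 - (1.629912)) = 1.374615; f(x_2) = -0.090772

1.37462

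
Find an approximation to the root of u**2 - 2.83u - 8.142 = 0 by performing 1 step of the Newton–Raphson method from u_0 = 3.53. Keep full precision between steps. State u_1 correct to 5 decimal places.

Newton update: u ← u − f(u)/f'(u).
f'(u) = 2u - 2.83
u_0 = 3.530000: f = -5.671000, f' = 4.230000 → u_1 = 3.530000 - (-5.671000)/(4.230000) = 4.870662

4.87066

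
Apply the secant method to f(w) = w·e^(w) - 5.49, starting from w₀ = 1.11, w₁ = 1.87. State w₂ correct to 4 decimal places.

1.2940

f(w_0) = -2.121862, f(w_1) = 6.643114
w_2 = 1.870000 - (6.643114)·(1.870000 - 1.110000)/(6.643114 - (-2.121862)) = 1.293984; f(w_2) = -0.770467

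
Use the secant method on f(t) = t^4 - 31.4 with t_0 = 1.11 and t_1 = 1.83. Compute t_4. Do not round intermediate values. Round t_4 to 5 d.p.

2.24271

Secant update: t_(k+1) = t_k − f(t_k)·(t_k − t_(k-1))/(f(t_k) − f(t_(k-1))).
f(t_0) = -29.881930, f(t_1) = -20.184869
t_2 = 1.830000 - (-20.184869)·(1.830000 - 1.110000)/(-20.184869 - (-29.881930)) = 3.328712; f(t_2) = 91.373634
t_3 = 3.328712 - (91.373634)·(3.328712 - 1.830000)/(91.373634 - (-20.184869)) = 2.101170; f(t_3) = -11.908524
t_4 = 2.101170 - (-11.908524)·(2.101170 - 3.328712)/(-11.908524 - (91.373634)) = 2.242707; f(t_4) = -6.101783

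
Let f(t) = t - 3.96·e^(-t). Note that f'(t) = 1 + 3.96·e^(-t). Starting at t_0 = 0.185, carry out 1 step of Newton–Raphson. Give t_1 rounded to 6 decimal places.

0.908852

Newton update: t ← t − f(t)/f'(t).
t_0 = 0.185000: f = -3.106173, f' = 4.291173 → t_1 = 0.185000 - (-3.106173)/(4.291173) = 0.908852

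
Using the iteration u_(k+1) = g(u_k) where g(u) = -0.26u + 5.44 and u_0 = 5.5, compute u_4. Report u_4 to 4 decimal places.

4.3229

u_1 = g(5.500000) = 4.010000
u_2 = g(4.010000) = 4.397400
u_3 = g(4.397400) = 4.296676
u_4 = g(4.296676) = 4.322864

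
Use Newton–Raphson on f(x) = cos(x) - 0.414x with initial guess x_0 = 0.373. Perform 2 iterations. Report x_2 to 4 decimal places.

1.1062

f'(x) = -sin(x) - 0.414
x_0 = 0.373000: f = 0.776816, f' = -0.778411 → x_1 = 0.373000 - (0.776816)/(-0.778411) = 1.370952
x_1 = 1.370952: f = -0.369057, f' = -1.394097 → x_2 = 1.370952 - (-0.369057)/(-1.394097) = 1.106223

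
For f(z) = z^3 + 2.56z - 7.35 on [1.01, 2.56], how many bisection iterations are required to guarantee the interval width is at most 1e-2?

8

Initial width b − a = 2.56 − 1.01 = 1.550000.
After n steps the width is (b−a)/2^n; need (b−a)/2^n ≤ 1e-2.
So n ≥ log₂(1.550000/1e-2) = log₂(155.0000) ≈ 7.2761.
Hence n = 8.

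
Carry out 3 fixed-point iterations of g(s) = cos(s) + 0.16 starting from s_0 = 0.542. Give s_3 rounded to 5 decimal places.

0.93366

s_1 = g(0.542000) = 1.016679
s_2 = g(1.016679) = 0.686193
s_3 = g(0.686193) = 0.933664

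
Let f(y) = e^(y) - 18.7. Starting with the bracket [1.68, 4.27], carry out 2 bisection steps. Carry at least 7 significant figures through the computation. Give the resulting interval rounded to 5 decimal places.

[2.32750, 2.97500]

f(1.680000) = -13.334444, f(4.270000) = 52.821636 (opposite signs)
step 1: m = 2.975000, f(m) = 0.889623 > 0 → root in [1.680000, 2.975000]
step 2: m = 2.327500, f(m) = -8.447721 < 0 → root in [2.327500, 2.975000]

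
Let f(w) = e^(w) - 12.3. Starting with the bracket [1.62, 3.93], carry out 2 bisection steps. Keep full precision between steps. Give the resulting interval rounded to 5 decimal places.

[2.19750, 2.77500]

f(1.620000) = -7.246910, f(3.930000) = 38.606978 (opposite signs)
step 1: m = 2.775000, f(m) = 3.738627 > 0 → root in [1.620000, 2.775000]
step 2: m = 2.197500, f(m) = -3.297521 < 0 → root in [2.197500, 2.775000]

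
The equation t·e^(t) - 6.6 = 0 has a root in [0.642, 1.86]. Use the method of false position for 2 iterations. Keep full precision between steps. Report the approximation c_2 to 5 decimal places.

False-position update: c = (a·f(b) − b·f(a))/(f(b) − f(a)); replace the endpoint whose sign matches f(c).
f(0.642000) = -5.380022, f(1.860000) = 5.348150
step 1: c = 1.252809, f(c) = -2.214965 < 0 → new bracket [1.252809, 1.860000]
step 2: c = 1.430634, f(c) = -0.618024 < 0 → new bracket [1.430634, 1.860000]

1.43063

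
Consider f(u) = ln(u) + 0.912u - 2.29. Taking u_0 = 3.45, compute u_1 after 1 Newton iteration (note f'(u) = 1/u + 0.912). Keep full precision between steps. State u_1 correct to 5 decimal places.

u_0 = 3.450000: f = 2.094774, f' = 1.201855 → u_1 = 3.450000 - (2.094774)/(1.201855) = 1.707049

1.70705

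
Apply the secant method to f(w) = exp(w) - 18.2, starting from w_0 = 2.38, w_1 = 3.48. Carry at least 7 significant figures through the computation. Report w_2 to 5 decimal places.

f(w_0) = -7.395097, f(w_1) = 14.259722
w_2 = 3.480000 - (14.259722)·(3.480000 - 2.380000)/(14.259722 - (-7.395097)) = 2.755649; f(w_2) = -2.468756

2.75565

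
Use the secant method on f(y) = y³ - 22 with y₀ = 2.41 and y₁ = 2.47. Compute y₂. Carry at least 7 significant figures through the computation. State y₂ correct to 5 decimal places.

Secant update: y_(k+1) = y_k − f(y_k)·(y_k − y_(k-1))/(f(y_k) − f(y_(k-1))).
f(y_0) = -8.002479, f(y_1) = -6.930777
y_2 = 2.470000 - (-6.930777)·(2.470000 - 2.410000)/(-6.930777 - (-8.002479)) = 2.858024; f(y_2) = 1.345213

2.85802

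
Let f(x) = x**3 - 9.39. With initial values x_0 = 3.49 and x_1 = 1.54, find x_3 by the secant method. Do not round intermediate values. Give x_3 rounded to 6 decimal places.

2.212809

Secant update: x_(k+1) = x_k − f(x_k)·(x_k − x_(k-1))/(f(x_k) − f(x_(k-1))).
f(x_0) = 33.118549, f(x_1) = -5.737736
x_2 = 1.540000 - (-5.737736)·(1.540000 - 3.490000)/(-5.737736 - (33.118549)) = 1.827948; f(x_2) = -3.282107
x_3 = 1.827948 - (-3.282107)·(1.827948 - 1.540000)/(-3.282107 - (-5.737736)) = 2.212809; f(x_3) = 1.445069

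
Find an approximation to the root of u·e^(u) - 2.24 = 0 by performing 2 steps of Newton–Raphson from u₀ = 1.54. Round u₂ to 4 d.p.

f'(u) = (u + 1)·e^(u)
u_0 = 1.540000: f = 4.943469, f' = 11.848059 → u_1 = 1.540000 - (4.943469)/(11.848059) = 1.122761
u_1 = 1.122761: f = 1.210615, f' = 6.523943 → u_2 = 1.122761 - (1.210615)/(6.523943) = 0.937196

0.9372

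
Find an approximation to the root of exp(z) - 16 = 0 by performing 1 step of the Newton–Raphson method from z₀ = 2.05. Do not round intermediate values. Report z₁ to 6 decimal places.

f'(z) = exp(z)
z_0 = 2.050000: f = -8.232099, f' = 7.767901 → z_1 = 2.050000 - (-8.232099)/(7.767901) = 3.109758

3.109758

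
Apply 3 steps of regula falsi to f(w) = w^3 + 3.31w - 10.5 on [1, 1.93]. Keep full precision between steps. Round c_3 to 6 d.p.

f(1.000000) = -6.190000, f(1.930000) = 3.077357
step 1: c = 1.621180, f(c) = -0.873065 < 0 → new bracket [1.621180, 1.930000]
step 2: c = 1.689431, f(c) = -0.086046 < 0 → new bracket [1.689431, 1.930000]
step 3: c = 1.695975, f(c) = -0.008140 < 0 → new bracket [1.695975, 1.930000]

1.695975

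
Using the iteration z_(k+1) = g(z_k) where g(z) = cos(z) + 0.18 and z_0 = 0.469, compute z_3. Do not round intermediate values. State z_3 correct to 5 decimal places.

0.97100

z_1 = g(0.469000) = 1.072021
z_2 = g(1.072021) = 0.658351
z_3 = g(0.658351) = 0.971002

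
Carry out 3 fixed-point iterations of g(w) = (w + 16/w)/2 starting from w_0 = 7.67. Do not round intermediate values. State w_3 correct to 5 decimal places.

4.00077

w_1 = g(7.670000) = 4.878025
w_2 = g(4.878025) = 4.079020
w_3 = g(4.079020) = 4.000765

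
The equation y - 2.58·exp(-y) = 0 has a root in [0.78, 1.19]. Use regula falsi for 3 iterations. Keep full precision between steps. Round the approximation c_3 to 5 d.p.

f(0.780000) = -0.402688, f(1.190000) = 0.405109
step 1: c = 0.984385, f(c) = 0.020320 > 0 → new bracket [0.780000, 0.984385]
step 2: c = 0.974567, f(c) = 0.000990 > 0 → new bracket [0.780000, 0.974567]
step 3: c = 0.974090, f(c) = 0.000048 > 0 → new bracket [0.780000, 0.974090]

0.97409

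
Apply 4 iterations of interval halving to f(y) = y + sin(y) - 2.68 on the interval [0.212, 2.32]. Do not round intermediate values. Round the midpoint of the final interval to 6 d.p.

f(0.212000) = -2.257584, f(2.320000) = 0.372231 (opposite signs)
step 1: m = 1.266000, f(m) = -0.460092 < 0 → root in [1.266000, 2.320000]
step 2: m = 1.793000, f(m) = 0.088414 > 0 → root in [1.266000, 1.793000]
step 3: m = 1.529500, f(m) = -0.151353 < 0 → root in [1.529500, 1.793000]
step 4: m = 1.661250, f(m) = -0.022838 < 0 → root in [1.661250, 1.793000]
Midpoint of [1.661250, 1.793000] = 1.727125

1.727125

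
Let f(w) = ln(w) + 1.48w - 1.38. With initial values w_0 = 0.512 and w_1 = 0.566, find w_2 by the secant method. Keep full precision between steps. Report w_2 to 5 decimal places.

0.89909

f(w_0) = -1.291671, f(w_1) = -1.111481
w_2 = 0.566000 - (-1.111481)·(0.566000 - 0.512000)/(-1.111481 - (-1.291671)) = 0.899094; f(w_2) = -0.155709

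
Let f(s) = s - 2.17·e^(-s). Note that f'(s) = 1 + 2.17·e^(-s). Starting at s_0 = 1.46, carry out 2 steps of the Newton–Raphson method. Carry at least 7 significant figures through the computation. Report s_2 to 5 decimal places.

s_0 = 1.460000: f = 0.956047, f' = 1.503953 → s_1 = 1.460000 - (0.956047)/(1.503953) = 0.824310
s_1 = 0.824310: f = -0.127316, f' = 1.951626 → s_2 = 0.824310 - (-0.127316)/(1.951626) = 0.889546

0.88955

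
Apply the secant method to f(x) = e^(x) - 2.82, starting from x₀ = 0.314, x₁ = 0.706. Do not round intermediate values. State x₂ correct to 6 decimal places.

Secant update: x_(k+1) = x_k − f(x_k)·(x_k − x_(k-1))/(f(x_k) − f(x_(k-1))).
f(x_0) = -1.451110, f(x_1) = -0.794128
x_2 = 0.706000 - (-0.794128)·(0.706000 - 0.314000)/(-0.794128 - (-1.451110)) = 1.179831; f(x_2) = 0.433824

1.179831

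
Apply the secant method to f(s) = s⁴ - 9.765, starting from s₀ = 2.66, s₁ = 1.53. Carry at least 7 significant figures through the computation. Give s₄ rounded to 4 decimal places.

1.7641

f(s_0) = 40.299115, f(s_1) = -4.285187
s_2 = 1.530000 - (-4.285187)·(1.530000 - 2.660000)/(-4.285187 - (40.299115)) = 1.638609; f(s_2) = -2.555561
s_3 = 1.638609 - (-2.555561)·(1.638609 - 1.530000)/(-2.555561 - (-4.285187)) = 1.799082; f(s_3) = 0.711190
s_4 = 1.799082 - (0.711190)·(1.799082 - 1.638609)/(0.711190 - (-2.555561)) = 1.764146; f(s_4) = -0.079147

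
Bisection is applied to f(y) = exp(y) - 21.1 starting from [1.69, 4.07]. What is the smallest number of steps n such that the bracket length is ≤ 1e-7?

25

Initial width b − a = 4.07 − 1.69 = 2.380000.
After n steps the width is (b−a)/2^n; need (b−a)/2^n ≤ 1e-7.
So n ≥ log₂(2.380000/1e-7) = log₂(23800000.0000) ≈ 24.5045.
Hence n = 25.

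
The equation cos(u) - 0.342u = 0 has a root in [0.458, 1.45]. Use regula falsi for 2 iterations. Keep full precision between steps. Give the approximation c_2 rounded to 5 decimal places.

1.16044

f(0.458000) = 0.740303, f(1.450000) = -0.375397
step 1: c = 1.116224, f(c) = 0.057330 > 0 → new bracket [1.116224, 1.450000]
step 2: c = 1.160444, f(c) = 0.002060 > 0 → new bracket [1.160444, 1.450000]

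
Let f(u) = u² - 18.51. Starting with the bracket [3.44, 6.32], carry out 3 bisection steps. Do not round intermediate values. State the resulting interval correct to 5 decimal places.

[4.16000, 4.52000]

f(3.440000) = -6.676400, f(6.320000) = 21.432400 (opposite signs)
step 1: m = 4.880000, f(m) = 5.304400 > 0 → root in [3.440000, 4.880000]
step 2: m = 4.160000, f(m) = -1.204400 < 0 → root in [4.160000, 4.880000]
step 3: m = 4.520000, f(m) = 1.920400 > 0 → root in [4.160000, 4.520000]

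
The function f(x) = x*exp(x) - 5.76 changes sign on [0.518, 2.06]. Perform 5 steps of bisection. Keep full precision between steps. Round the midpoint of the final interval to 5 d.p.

1.40947

f(0.518000) = -4.890451, f(2.060000) = 10.402698 (opposite signs)
step 1: m = 1.289000, f(m) = -1.082018 < 0 → root in [1.289000, 2.060000]
step 2: m = 1.674500, f(m) = 3.175344 > 0 → root in [1.289000, 1.674500]
step 3: m = 1.481750, f(m) = 0.760648 > 0 → root in [1.289000, 1.481750]
step 4: m = 1.385375, f(m) = -0.223592 < 0 → root in [1.385375, 1.481750]
step 5: m = 1.433563, f(m) = 0.251805 > 0 → root in [1.385375, 1.433563]
Midpoint of [1.385375, 1.433563] = 1.409469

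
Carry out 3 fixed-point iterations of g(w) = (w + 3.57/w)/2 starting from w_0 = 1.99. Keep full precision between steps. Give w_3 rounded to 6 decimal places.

1.889444

w_1 = g(1.990000) = 1.891985
w_2 = g(1.891985) = 1.889446
w_3 = g(1.889446) = 1.889444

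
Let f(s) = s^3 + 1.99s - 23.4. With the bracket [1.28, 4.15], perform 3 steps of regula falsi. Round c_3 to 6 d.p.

False-position update: c = (a·f(b) − b·f(a))/(f(b) − f(a)); replace the endpoint whose sign matches f(c).
f(1.280000) = -18.755648, f(4.150000) = 56.331875
step 1: c = 1.996880, f(c) = -11.463597 < 0 → new bracket [1.996880, 4.150000]
step 2: c = 2.360953, f(c) = -5.541525 < 0 → new bracket [2.360953, 4.150000]
step 3: c = 2.521184, f(c) = -2.357272 < 0 → new bracket [2.521184, 4.150000]

2.521184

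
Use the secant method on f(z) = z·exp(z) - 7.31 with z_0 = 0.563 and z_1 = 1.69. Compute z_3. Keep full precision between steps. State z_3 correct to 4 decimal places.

f(z_0) = -6.321410, f(z_1) = 1.848922
z_2 = 1.690000 - (1.848922)·(1.690000 - 0.563000)/(1.848922 - (-6.321410)) = 1.434963; f(z_2) = -1.283886
z_3 = 1.434963 - (-1.283886)·(1.434963 - 1.690000)/(-1.283886 - (1.848922)) = 1.539482; f(z_3) = -0.132663

1.5395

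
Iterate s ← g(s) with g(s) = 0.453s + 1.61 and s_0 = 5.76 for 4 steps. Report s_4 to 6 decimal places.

s_1 = g(5.760000) = 4.219280
s_2 = g(4.219280) = 3.521334
s_3 = g(3.521334) = 3.205164
s_4 = g(3.205164) = 3.061939

3.061939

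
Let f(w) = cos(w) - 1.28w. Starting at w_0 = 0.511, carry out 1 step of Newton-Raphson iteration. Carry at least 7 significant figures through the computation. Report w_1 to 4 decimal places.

Newton update: w ← w − f(w)/f'(w).
f'(w) = -sin(w) - 1.28
w_0 = 0.511000: f = 0.218176, f' = -1.769050 → w_1 = 0.511000 - (0.218176)/(-1.769050) = 0.634329

0.6343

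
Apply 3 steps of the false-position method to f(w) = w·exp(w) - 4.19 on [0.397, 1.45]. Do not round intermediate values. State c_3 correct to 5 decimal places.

1.22398

f(0.397000) = -3.599520, f(1.450000) = 1.991516
step 1: c = 1.074923, f(c) = -1.040723 < 0 → new bracket [1.074923, 1.450000]
step 2: c = 1.203657, f(c) = -0.179077 < 0 → new bracket [1.203657, 1.450000]
step 3: c = 1.223981, f(c) = -0.027612 < 0 → new bracket [1.223981, 1.450000]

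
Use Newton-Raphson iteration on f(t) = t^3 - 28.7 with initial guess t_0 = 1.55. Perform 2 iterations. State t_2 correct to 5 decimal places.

f'(t) = 3t^2
t_0 = 1.550000: f = -24.976125, f' = 7.207500 → t_1 = 1.550000 - (-24.976125)/(7.207500) = 5.015297
t_1 = 5.015297: f = 97.450756, f' = 75.459599 → t_2 = 5.015297 - (97.450756)/(75.459599) = 3.723867

3.72387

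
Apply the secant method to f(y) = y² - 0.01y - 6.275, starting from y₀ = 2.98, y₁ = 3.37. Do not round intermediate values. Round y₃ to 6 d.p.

Secant update: y_(k+1) = y_k − f(y_k)·(y_k − y_(k-1))/(f(y_k) − f(y_(k-1))).
f(y_0) = 2.575600, f(y_1) = 5.048200
y_2 = 3.370000 - (5.048200)·(3.370000 - 2.980000)/(5.048200 - (2.575600)) = 2.573754; f(y_2) = 0.323472
y_3 = 2.573754 - (0.323472)·(2.573754 - 3.370000)/(0.323472 - (5.048200)) = 2.519240; f(y_3) = 0.046378

2.519240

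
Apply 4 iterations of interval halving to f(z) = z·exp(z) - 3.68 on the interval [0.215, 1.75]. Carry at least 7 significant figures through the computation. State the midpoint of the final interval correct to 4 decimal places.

1.1264

f(0.215000) = -3.413430, f(1.750000) = 6.390555 (opposite signs)
step 1: m = 0.982500, f(m) = -1.055619 < 0 → root in [0.982500, 1.750000]
step 2: m = 1.366250, f(m) = 1.676548 > 0 → root in [0.982500, 1.366250]
step 3: m = 1.174375, f(m) = 0.120418 > 0 → root in [0.982500, 1.174375]
step 4: m = 1.078437, f(m) = -0.509305 < 0 → root in [1.078437, 1.174375]
Midpoint of [1.078437, 1.174375] = 1.126406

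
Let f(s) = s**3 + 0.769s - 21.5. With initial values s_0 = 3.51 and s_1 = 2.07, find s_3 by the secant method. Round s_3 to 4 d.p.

2.7347

f(s_0) = 24.442741, f(s_1) = -11.038427
s_2 = 2.070000 - (-11.038427)·(2.070000 - 3.510000)/(-11.038427 - (24.442741)) = 2.517994; f(s_2) = -3.598850
s_3 = 2.517994 - (-3.598850)·(2.517994 - 2.070000)/(-3.598850 - (-11.038427)) = 2.734708; f(s_3) = 1.054846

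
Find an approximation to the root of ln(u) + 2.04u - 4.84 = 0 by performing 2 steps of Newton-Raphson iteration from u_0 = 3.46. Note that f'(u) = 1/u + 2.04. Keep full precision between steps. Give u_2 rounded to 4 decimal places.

u_0 = 3.460000: f = 3.459669, f' = 2.329017 → u_1 = 3.460000 - (3.459669)/(2.329017) = 1.974537
u_1 = 1.974537: f = -0.131610, f' = 2.546448 → u_2 = 1.974537 - (-0.131610)/(2.546448) = 2.026221

2.0262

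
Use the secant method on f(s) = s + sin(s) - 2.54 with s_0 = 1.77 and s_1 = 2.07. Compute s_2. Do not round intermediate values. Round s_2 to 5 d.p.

f(s_0) = 0.210224, f(s_1) = 0.407964
s_2 = 2.070000 - (0.407964)·(2.070000 - 1.770000)/(0.407964 - (0.210224)) = 1.451059; f(s_2) = -0.096101

1.45106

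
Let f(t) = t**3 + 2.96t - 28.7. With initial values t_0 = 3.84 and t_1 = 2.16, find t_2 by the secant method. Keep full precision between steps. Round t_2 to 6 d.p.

Secant update: t_(k+1) = t_k − f(t_k)·(t_k − t_(k-1))/(f(t_k) − f(t_(k-1))).
f(t_0) = 39.289504, f(t_1) = -12.228704
t_2 = 2.160000 - (-12.228704)·(2.160000 - 3.840000)/(-12.228704 - (39.289504)) = 2.558776; f(t_2) = -4.372861

2.558776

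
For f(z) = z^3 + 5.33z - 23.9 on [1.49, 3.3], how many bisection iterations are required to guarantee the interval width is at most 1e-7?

25

Initial width b − a = 3.3 − 1.49 = 1.810000.
After n steps the width is (b−a)/2^n; need (b−a)/2^n ≤ 1e-7.
So n ≥ log₂(1.810000/1e-7) = log₂(18100000.0000) ≈ 24.1095.
Hence n = 25.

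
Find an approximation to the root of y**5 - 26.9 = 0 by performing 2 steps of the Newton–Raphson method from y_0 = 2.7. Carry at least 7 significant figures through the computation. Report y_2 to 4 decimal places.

2.0148

Newton update: y ← y − f(y)/f'(y).
f'(y) = 5y**4
y_0 = 2.700000: f = 116.589070, f' = 265.720500 → y_1 = 2.700000 - (116.589070)/(265.720500) = 2.261234
y_1 = 2.261234: f = 32.219087, f' = 130.723052 → y_2 = 2.261234 - (32.219087)/(130.723052) = 2.014766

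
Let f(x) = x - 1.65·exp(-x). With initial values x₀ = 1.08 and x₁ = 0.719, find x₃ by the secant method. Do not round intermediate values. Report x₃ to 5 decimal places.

0.76662

f(x_0) = 0.519667, f(x_1) = -0.084945
x_2 = 0.719000 - (-0.084945)·(0.719000 - 1.080000)/(-0.084945 - (0.519667)) = 0.769719; f(x_2) = 0.005532
x_3 = 0.769719 - (0.005532)·(0.769719 - 0.719000)/(0.005532 - (-0.084945)) = 0.766618; f(x_3) = 0.000057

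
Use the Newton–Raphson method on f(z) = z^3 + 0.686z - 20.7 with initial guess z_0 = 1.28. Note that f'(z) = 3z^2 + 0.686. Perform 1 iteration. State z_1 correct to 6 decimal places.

4.444459

z_0 = 1.280000: f = -17.724768, f' = 5.601200 → z_1 = 1.280000 - (-17.724768)/(5.601200) = 4.444459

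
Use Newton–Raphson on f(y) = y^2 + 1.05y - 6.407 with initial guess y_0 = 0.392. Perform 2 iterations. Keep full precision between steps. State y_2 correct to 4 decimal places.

f'(y) = 2y + 1.05
y_0 = 0.392000: f = -5.841736, f' = 1.834000 → y_1 = 0.392000 - (-5.841736)/(1.834000) = 3.577243
y_1 = 3.577243: f = 10.145774, f' = 8.204486 → y_2 = 3.577243 - (10.145774)/(8.204486) = 2.340630

2.3406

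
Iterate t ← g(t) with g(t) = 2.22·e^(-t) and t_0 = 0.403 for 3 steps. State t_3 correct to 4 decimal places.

t_1 = g(0.403000) = 1.483653
t_2 = g(1.483653) = 0.503513
t_3 = g(0.503513) = 1.341776

1.3418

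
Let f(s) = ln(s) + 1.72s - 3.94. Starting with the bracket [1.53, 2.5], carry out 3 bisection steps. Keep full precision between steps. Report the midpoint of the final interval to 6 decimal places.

f(1.530000) = -0.883132, f(2.500000) = 1.276291 (opposite signs)
step 1: m = 2.015000, f(m) = 0.226419 > 0 → root in [1.530000, 2.015000]
step 2: m = 1.772500, f(m) = -0.318909 < 0 → root in [1.772500, 2.015000]
step 3: m = 1.893750, f(m) = -0.044191 < 0 → root in [1.893750, 2.015000]
Midpoint of [1.893750, 2.015000] = 1.954375

1.954375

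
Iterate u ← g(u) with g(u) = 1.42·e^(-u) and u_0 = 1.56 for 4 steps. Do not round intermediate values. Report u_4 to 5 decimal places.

u_1 = g(1.560000) = 0.298393
u_2 = g(0.298393) = 1.053654
u_3 = g(1.053654) = 0.495099
u_4 = g(0.495099) = 0.865505

0.86550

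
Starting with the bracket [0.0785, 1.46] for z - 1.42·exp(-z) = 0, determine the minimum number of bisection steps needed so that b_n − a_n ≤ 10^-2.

Initial width b − a = 1.46 − 0.0785 = 1.381500.
After n steps the width is (b−a)/2^n; need (b−a)/2^n ≤ 10^-2.
So n ≥ log₂(1.381500/10^-2) = log₂(138.1500) ≈ 7.1101.
Hence n = 8.

8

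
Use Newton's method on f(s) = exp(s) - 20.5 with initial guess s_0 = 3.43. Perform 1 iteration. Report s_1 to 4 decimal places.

f'(s) = exp(s)
s_0 = 3.430000: f = 10.376643, f' = 30.876643 → s_1 = 3.430000 - (10.376643)/(30.876643) = 3.093932

3.0939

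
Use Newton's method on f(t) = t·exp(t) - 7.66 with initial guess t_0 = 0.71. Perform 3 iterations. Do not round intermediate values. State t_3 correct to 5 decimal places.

1.66371

f'(t) = (t + 1)·exp(t)
t_0 = 0.710000: f = -6.215866, f' = 3.478125 → t_1 = 0.710000 - (-6.215866)/(3.478125) = 2.497131
t_1 = 2.497131: f = 22.674143, f' = 42.481740 → t_2 = 2.497131 - (22.674143)/(42.481740) = 1.963393
t_2 = 1.963393: f = 6.326138, f' = 21.109592 → t_3 = 1.963393 - (6.326138)/(21.109592) = 1.663712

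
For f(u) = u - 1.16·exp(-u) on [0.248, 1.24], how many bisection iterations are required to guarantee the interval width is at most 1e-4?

14

Initial width b − a = 1.24 − 0.248 = 0.992000.
After n steps the width is (b−a)/2^n; need (b−a)/2^n ≤ 1e-4.
So n ≥ log₂(0.992000/1e-4) = log₂(9920.0000) ≈ 13.2761.
Hence n = 14.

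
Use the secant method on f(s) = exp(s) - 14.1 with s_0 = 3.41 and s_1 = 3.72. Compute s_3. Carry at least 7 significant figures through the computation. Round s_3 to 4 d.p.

f(s_0) = 16.165244, f(s_1) = 27.164394
s_2 = 3.720000 - (27.164394)·(3.720000 - 3.410000)/(27.164394 - (16.165244)) = 2.954399; f(s_2) = 5.090182
s_3 = 2.954399 - (5.090182)·(2.954399 - 3.720000)/(5.090182 - (27.164394)) = 2.777856; f(s_3) = 1.984494

2.7779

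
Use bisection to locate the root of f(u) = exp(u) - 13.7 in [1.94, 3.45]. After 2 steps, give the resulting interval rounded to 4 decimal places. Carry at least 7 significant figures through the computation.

f(1.940000) = -6.741249, f(3.450000) = 17.800392 (opposite signs)
step 1: m = 2.695000, f(m) = 1.105519 > 0 → root in [1.940000, 2.695000]
step 2: m = 2.317500, f(m) = -3.549733 < 0 → root in [2.317500, 2.695000]

[2.3175, 2.6950]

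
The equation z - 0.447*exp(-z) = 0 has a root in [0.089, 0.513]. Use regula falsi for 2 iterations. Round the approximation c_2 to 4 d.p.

0.3236

f(0.089000) = -0.319936, f(0.513000) = 0.245383
step 1: c = 0.328958, f(c) = 0.007264 > 0 → new bracket [0.089000, 0.328958]
step 2: c = 0.323631, f(c) = 0.000219 > 0 → new bracket [0.089000, 0.323631]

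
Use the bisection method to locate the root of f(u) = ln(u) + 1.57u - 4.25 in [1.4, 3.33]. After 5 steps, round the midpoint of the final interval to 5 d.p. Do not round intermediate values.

2.21422

f(1.400000) = -1.715528, f(3.330000) = 2.181072 (opposite signs)
step 1: m = 2.365000, f(m) = 0.323828 > 0 → root in [1.400000, 2.365000]
step 2: m = 1.882500, f(m) = -0.661874 < 0 → root in [1.882500, 2.365000]
step 3: m = 2.123750, f(m) = -0.162529 < 0 → root in [2.123750, 2.365000]
step 4: m = 2.244375, f(m) = 0.082096 > 0 → root in [2.123750, 2.244375]
step 5: m = 2.184063, f(m) = -0.039835 < 0 → root in [2.184063, 2.244375]
Midpoint of [2.184063, 2.244375] = 2.214219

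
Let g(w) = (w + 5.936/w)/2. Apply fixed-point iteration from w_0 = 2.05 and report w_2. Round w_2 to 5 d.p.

2.43666

w_1 = g(2.050000) = 2.472805
w_2 = g(2.472805) = 2.436659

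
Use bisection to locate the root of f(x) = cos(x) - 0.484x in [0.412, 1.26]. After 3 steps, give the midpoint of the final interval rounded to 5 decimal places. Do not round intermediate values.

f(0.412000) = 0.716914, f(1.260000) = -0.304023 (opposite signs)
step 1: m = 0.836000, f(m) = 0.265812 > 0 → root in [0.836000, 1.260000]
step 2: m = 1.048000, f(m) = -0.007927 < 0 → root in [0.836000, 1.048000]
step 3: m = 0.942000, f(m) = 0.132244 > 0 → root in [0.942000, 1.048000]
Midpoint of [0.942000, 1.048000] = 0.995000

0.99500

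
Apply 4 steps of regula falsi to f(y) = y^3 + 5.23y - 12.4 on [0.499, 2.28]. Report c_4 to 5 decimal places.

1.59168

f(0.499000) = -9.665979, f(2.280000) = 11.376752
step 1: c = 1.317102, f(c) = -3.226700 < 0 → new bracket [1.317102, 2.280000]
step 2: c = 1.529859, f(c) = -0.818250 < 0 → new bracket [1.529859, 2.280000]
step 3: c = 1.580191, f(c) = -0.189854 < 0 → new bracket [1.580191, 2.280000]
step 4: c = 1.591678, f(c) = -0.043105 < 0 → new bracket [1.591678, 2.280000]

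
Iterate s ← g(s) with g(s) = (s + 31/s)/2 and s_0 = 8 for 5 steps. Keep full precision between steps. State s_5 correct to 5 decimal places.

5.56776

s_1 = g(8.000000) = 5.937500
s_2 = g(5.937500) = 5.579276
s_3 = g(5.579276) = 5.567776
s_4 = g(5.567776) = 5.567764
s_5 = g(5.567764) = 5.567764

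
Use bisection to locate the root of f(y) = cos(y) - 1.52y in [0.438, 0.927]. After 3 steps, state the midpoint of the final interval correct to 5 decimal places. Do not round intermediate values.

0.52969

f(0.438000) = 0.239842, f(0.927000) = -0.808804 (opposite signs)
step 1: m = 0.682500, f(m) = -0.261402 < 0 → root in [0.438000, 0.682500]
step 2: m = 0.560250, f(m) = -0.004458 < 0 → root in [0.438000, 0.560250]
step 3: m = 0.499125, f(m) = 0.119332 > 0 → root in [0.499125, 0.560250]
Midpoint of [0.499125, 0.560250] = 0.529688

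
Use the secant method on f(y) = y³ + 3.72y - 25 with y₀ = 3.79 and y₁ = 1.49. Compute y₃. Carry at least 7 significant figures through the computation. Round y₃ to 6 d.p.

Secant update: y_(k+1) = y_k − f(y_k)·(y_k − y_(k-1))/(f(y_k) − f(y_(k-1))).
f(y_0) = 43.538739, f(y_1) = -16.149251
y_2 = 1.490000 - (-16.149251)·(1.490000 - 3.790000)/(-16.149251 - (43.538739)) = 2.112291; f(y_2) = -7.717720
y_3 = 2.112291 - (-7.717720)·(2.112291 - 1.490000)/(-7.717720 - (-16.149251)) = 2.681898; f(y_3) = 4.266427

2.681898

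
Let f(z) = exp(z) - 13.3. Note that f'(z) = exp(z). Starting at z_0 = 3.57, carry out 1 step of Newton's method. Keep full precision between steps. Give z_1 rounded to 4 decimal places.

2.9445

z_0 = 3.570000: f = 22.216593, f' = 35.516593 → z_1 = 3.570000 - (22.216593)/(35.516593) = 2.944473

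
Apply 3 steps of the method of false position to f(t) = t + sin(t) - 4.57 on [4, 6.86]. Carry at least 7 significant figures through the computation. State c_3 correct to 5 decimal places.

False-position update: c = (a·f(b) − b·f(a))/(f(b) − f(a)); replace the endpoint whose sign matches f(c).
f(4.000000) = -1.326802, f(6.860000) = 2.835357
step 1: c = 4.911703, f(c) = -0.638499 < 0 → new bracket [4.911703, 6.860000]
step 2: c = 5.269803, f(c) = -0.148823 < 0 → new bracket [5.269803, 6.860000]
step 3: c = 5.349107, f(c) = -0.024944 < 0 → new bracket [5.349107, 6.860000]

5.34911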